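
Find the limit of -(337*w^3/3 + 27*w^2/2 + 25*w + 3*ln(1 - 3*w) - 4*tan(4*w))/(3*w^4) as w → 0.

Substitution gives 0/0; apply L'Hôpital's rule 4 times.
After differentiating numerator and denominator 4 times the quotient is (-8192*tan(4*w)^3/cos(4*w)^2 - 16384*tan(4*w)/cos(4*w)^4 - 1458/(3*w - 1)^4)/(-72); at w = 0 this is 81/4.

81/4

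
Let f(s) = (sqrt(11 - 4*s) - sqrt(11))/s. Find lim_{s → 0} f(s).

-2*√(11)/11

Substitution gives 0/0. Multiply numerator and denominator by the conjugate √(11 - 4s) + √11.
The numerator becomes (11 - 4s) − 11 = -4s, so the expression simplifies to -4/(√(11 - 4s) + √11).
Letting s → 0 gives -4/(2√11) = -2*√(11)/11.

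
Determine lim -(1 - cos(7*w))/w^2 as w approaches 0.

-49/2

Substitution gives 0/0.
Use (1 − cos u)/u² → 1/2 with u = 7w: the limit is 7²/(2·(-1)) = -49/2.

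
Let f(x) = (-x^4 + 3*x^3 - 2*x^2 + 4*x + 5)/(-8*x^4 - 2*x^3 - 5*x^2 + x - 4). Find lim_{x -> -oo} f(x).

Numerator and denominator both have degree 4.
Dividing every term by x^4, all lower-order terms vanish and the limit is the ratio of leading coefficients, -1/(-8) = 1/8.

1/8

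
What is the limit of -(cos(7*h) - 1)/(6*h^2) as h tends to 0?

49/12

Direct substitution gives 0/0.
Apply L'Hôpital: lim (-7*sin(7*h))/(-12*h), still 0/0.
After 2 applications of L'Hôpital's rule the quotient is (-49*cos(7*h))/(-12); substituting h = 0 gives 49/12.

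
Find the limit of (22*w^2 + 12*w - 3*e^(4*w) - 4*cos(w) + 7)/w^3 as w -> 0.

Substitution gives 0/0; apply L'Hôpital's rule 3 times.
After differentiating numerator and denominator 3 times the quotient is (-192*e^(4*w) - 4*sin(w))/(6); at w = 0 this is -32.

-32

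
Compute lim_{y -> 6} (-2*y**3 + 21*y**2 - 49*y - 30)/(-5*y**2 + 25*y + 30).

At y = 6 both the top and bottom vanish — a removable singularity. Factoring out (y - 6) from each leaves (-2*y^2 + 9*y + 5)/(-5*y - 5), which at y = 6 equals 13/35.

13/35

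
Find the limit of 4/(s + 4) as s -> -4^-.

-∞

As s → -4⁻, (s + 4) → 0⁻, so (s + 4)^1 → 0⁻ and 4/(s + 4)^1 → -∞.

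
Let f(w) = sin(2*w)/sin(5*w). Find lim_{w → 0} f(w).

2/5

Substitution gives 0/0.
Divide numerator and denominator by w: sin(2w)/w → 2 and sin(5w)/w → 5, so the limit is 1·2/5 = 2/5.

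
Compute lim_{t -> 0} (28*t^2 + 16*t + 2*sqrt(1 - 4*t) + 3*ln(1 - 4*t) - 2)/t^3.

-72

Substitution gives 0/0 (the numerator vanishes to order 3).
Expand each term to order t^3: the coefficient of t^3 in 2·√(1 - 4t) is -8 and in 3·ln(1 - 4t) is -64.
Lower-order terms cancel with the polynomial part, so the numerator is (-72)·t^3 + o(t^3), and the limit is (-72)/(1) = -72.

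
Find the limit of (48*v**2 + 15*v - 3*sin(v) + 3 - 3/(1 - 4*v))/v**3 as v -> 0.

Substitution gives 0/0 (the numerator vanishes to order 3).
Expand each term to order v^3: the coefficient of v^3 in -3·1/(1 - 4v) is -192 and in -3·sin(v) is 1/2.
Lower-order terms cancel with the polynomial part, so the numerator is (-383/2)·v^3 + o(v^3), and the limit is (-383/2)/(1) = -383/2.

-383/2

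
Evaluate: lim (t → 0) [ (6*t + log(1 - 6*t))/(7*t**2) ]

Direct substitution gives 0/0.
Apply L'Hôpital: lim (6 - 6/(1 - 6*t))/(14*t), still 0/0.
After 2 applications of L'Hôpital's rule the quotient is (-36/(1 - 6*t)^2)/(14); substituting t = 0 gives -18/7.

-18/7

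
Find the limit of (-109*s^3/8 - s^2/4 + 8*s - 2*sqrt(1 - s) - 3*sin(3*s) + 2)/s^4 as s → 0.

Substitution gives 0/0; apply L'Hôpital's rule 4 times.
After differentiating numerator and denominator 4 times the quotient is (-243*sin(3*s) + 15/(8*(1 - s)^(7/2)))/(24); at s = 0 this is 5/64.

5/64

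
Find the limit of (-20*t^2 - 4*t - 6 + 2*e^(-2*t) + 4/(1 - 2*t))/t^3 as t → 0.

Substitution gives 0/0; apply L'Hôpital's rule 3 times.
After differentiating numerator and denominator 3 times the quotient is (-16*e^(-2*t) + 192/(2*t - 1)^4)/(6); at t = 0 this is 88/3.

88/3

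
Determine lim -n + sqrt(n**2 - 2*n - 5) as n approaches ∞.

-1

This has the form ∞ − ∞. Multiply and divide by the conjugate √(n^2 - 2*n - 5) + n.
That gives (-2n - 5) / (√(n^2 - 2*n - 5) + n).
Divide numerator and denominator by n: the limit is -2/(2·1) = -1.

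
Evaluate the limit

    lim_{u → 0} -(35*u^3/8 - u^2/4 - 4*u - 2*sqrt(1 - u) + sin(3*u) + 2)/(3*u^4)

Substitution gives 0/0; apply L'Hôpital's rule 4 times.
After differentiating numerator and denominator 4 times the quotient is (81*sin(3*u) + 15/(8*(1 - u)^(7/2)))/(-72); at u = 0 this is -5/192.

-5/192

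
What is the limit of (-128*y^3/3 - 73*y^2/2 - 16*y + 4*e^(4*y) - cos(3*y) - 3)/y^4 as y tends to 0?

943/24

Substitution gives 0/0; apply L'Hôpital's rule 4 times.
After differentiating numerator and denominator 4 times the quotient is (1024*e^(4*y) - 81*cos(3*y))/(24); at y = 0 this is 943/24.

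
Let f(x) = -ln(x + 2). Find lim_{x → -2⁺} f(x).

As x → -2⁺, x + 2 → 0⁺ and ln(x + 2) → −∞.
Multiplying by -1 gives ∞.

∞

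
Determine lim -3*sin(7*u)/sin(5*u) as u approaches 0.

Substitution gives 0/0.
Divide numerator and denominator by u: sin(7u)/u → 7 and sin(5u)/u → 5, so the limit is -3·7/5 = -21/5.

-21/5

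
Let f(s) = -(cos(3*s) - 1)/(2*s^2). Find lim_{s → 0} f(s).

9/4

Direct substitution gives 0/0.
Apply L'Hôpital: lim (-3*sin(3*s))/(-4*s), still 0/0.
After 2 applications of L'Hôpital's rule the quotient is (-9*cos(3*s))/(-4); substituting s = 0 gives 9/4.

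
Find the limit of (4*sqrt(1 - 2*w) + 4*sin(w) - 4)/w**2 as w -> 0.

Substitution gives 0/0; apply L'Hôpital's rule 2 times.
After differentiating numerator and denominator 2 times the quotient is (-4*sin(w) - 4/(1 - 2*w)^(3/2))/(2); at w = 0 this is -2.

-2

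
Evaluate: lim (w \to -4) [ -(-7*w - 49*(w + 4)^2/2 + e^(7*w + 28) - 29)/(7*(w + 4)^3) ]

-49/6

Direct substitution gives 0/0.
Apply L'Hôpital: lim (-49*w + 7*e^(7*w + 28) - 203)/(-21*(w + 4)^2), still 0/0.
Apply L'Hôpital: lim (49*e^(7*w + 28) - 49)/(-42*w - 168), still 0/0.
After 3 applications of L'Hôpital's rule the quotient is (343*e^(7*w + 28))/(-42); substituting w = -4 gives -49/6.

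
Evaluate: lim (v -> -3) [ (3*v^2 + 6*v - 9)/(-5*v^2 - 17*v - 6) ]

-12/13

Direct substitution gives 0/0, so factor. Both numerator and denominator have (v + 3) as a factor.
After cancelling, the expression reduces to (3*v - 3)/(-5*v - 2).
Substituting v = -3 gives -12/13.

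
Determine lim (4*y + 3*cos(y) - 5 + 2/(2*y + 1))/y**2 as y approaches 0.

13/2

Substitution gives 0/0 (the numerator vanishes to order 2).
Expand each term to order y^2: the coefficient of y^2 in 3·cos(y) is -3/2 and in 2·1/(1 + 2y) is 8.
Lower-order terms cancel with the polynomial part, so the numerator is (13/2)·y^2 + o(y^2), and the limit is (13/2)/(1) = 13/2.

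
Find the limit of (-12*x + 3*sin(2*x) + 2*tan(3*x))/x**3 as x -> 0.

14

Substitution gives 0/0; apply L'Hôpital's rule 3 times.
After differentiating numerator and denominator 3 times the quotient is (-24*cos(2*x) + 324*tan(3*x)^4 + 432*tan(3*x)^2 + 108)/(6); at x = 0 this is 14.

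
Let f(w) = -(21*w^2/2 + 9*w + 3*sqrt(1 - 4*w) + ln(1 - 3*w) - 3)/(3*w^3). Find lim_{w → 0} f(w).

Substitution gives 0/0 (the numerator vanishes to order 3).
Expand each term to order w^3: the coefficient of w^3 in 3·√(1 - 4w) is -12 and in ln(1 - 3w) is -9.
Lower-order terms cancel with the polynomial part, so the numerator is (-21)·w^3 + o(w^3), and the limit is (-21)/(-3) = 7.

7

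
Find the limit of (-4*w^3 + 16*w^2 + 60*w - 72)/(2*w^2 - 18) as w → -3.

Since w = -3 makes numerator and denominator zero, (w + 3) divides both.
Cancelling it gives (-4*w^2 + 28*w - 24)/(2*w - 6); now plug in w = -3 to get 12.

12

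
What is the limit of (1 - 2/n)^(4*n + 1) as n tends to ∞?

e^(-8)

The base → 1 and the exponent → ∞: a 1^∞ form.
Take logarithms: (4n + 1)·ln(1 - 2/n). Since ln(1+u) ~ u for small u, this behaves like (4n)·(-2/n) → -8.
So the limit is e^(-8).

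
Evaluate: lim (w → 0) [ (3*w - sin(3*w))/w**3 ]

Direct substitution gives 0/0.
Apply L'Hôpital: lim (3 - 3*cos(3*w))/(3*w^2), still 0/0.
Apply L'Hôpital: lim (9*sin(3*w))/(6*w), still 0/0.
After 3 applications of L'Hôpital's rule the quotient is (27*cos(3*w))/(6); substituting w = 0 gives 9/2.

9/2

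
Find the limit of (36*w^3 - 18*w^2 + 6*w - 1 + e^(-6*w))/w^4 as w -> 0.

Direct substitution gives 0/0.
Apply L'Hôpital: lim (108*w^2 - 36*w + 6 - 6*e^(-6*w))/(4*w^3), still 0/0.
Apply L'Hôpital: lim (216*w - 36 + 36*e^(-6*w))/(12*w^2), still 0/0.
Apply L'Hôpital: lim (216 - 216*e^(-6*w))/(24*w), still 0/0.
After 4 applications of L'Hôpital's rule the quotient is (1296*e^(-6*w))/(24); substituting w = 0 gives 54.

54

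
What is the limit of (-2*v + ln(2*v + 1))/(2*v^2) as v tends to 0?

-1

Direct substitution gives 0/0.
Apply L'Hôpital: lim (-2 + 2/(2*v + 1))/(4*v), still 0/0.
After 2 applications of L'Hôpital's rule the quotient is (-4/(2*v + 1)^2)/(4); substituting v = 0 gives -1.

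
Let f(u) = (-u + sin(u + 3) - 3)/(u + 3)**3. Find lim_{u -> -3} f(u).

-1/6

Direct substitution gives 0/0.
Apply L'Hôpital: lim (cos(u + 3) - 1)/(3*(u + 3)^2), still 0/0.
Apply L'Hôpital: lim (-sin(u + 3))/(6*u + 18), still 0/0.
After 3 applications of L'Hôpital's rule the quotient is (-cos(u + 3))/(6); substituting u = -3 gives -1/6.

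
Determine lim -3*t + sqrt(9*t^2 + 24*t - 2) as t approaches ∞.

4

An ∞ − ∞ form. Rationalising with the conjugate, the difference becomes (24t - 2) / (√(9*t^2 + 24*t - 2) + 3t).
For large t the denominator behaves like 2·3t, so the quotient tends to 24/6 = 4.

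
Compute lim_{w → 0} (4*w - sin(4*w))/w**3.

Direct substitution gives 0/0.
Apply L'Hôpital: lim (4 - 4*cos(4*w))/(3*w^2), still 0/0.
Apply L'Hôpital: lim (16*sin(4*w))/(6*w), still 0/0.
After 3 applications of L'Hôpital's rule the quotient is (64*cos(4*w))/(6); substituting w = 0 gives 32/3.

32/3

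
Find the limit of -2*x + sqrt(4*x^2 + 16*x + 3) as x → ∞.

4

This has the form ∞ − ∞. Multiply and divide by the conjugate √(4*x^2 + 16*x + 3) + 2x.
That gives (16x + 3) / (√(4*x^2 + 16*x + 3) + 2x).
Divide numerator and denominator by x: the limit is 16/(2·2) = 4.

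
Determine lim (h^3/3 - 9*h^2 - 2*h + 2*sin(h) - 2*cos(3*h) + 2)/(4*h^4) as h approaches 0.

-27/16

Substitution gives 0/0 (the numerator vanishes to order 4).
Expand each term to order h^4: the coefficient of h^4 in 2·sin(h) is 0 and in -2·cos(3h) is -27/4.
Lower-order terms cancel with the polynomial part, so the numerator is (-27/4)·h^4 + o(h^4), and the limit is (-27/4)/(4) = -27/16.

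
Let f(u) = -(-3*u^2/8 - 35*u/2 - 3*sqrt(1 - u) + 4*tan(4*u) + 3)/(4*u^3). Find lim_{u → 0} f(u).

Substitution gives 0/0; apply L'Hôpital's rule 3 times.
After differentiating numerator and denominator 3 times the quotient is (1536*tan(4*u)^2/cos(4*u)^2 + 512/cos(4*u)^2 + 9/(8*(1 - u)^(5/2)))/(-24); at u = 0 this is -4105/192.

-4105/192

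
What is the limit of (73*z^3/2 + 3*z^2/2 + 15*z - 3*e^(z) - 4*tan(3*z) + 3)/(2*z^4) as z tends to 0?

-1/16

Substitution gives 0/0 (the numerator vanishes to order 4).
Expand each term to order z^4: the coefficient of z^4 in -4·tan(3z) is 0 and in -3·e^(z) is -1/8.
Lower-order terms cancel with the polynomial part, so the numerator is (-1/8)·z^4 + o(z^4), and the limit is (-1/8)/(2) = -1/16.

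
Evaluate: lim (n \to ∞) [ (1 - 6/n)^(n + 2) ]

e^(-6)

Write it as [(1 - 6/n)^n]^(1) · (1 - 6/n)^(2). The bracketed term tends to e^(-6) and the second factor to 1, so the limit is e^(-6).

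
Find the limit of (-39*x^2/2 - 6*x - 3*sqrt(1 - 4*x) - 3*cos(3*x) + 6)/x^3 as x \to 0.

12

Substitution gives 0/0 (the numerator vanishes to order 3).
Expand each term to order x^3: the coefficient of x^3 in -3·√(1 - 4x) is 12 and in -3·cos(3x) is 0.
Lower-order terms cancel with the polynomial part, so the numerator is (12)·x^3 + o(x^3), and the limit is (12)/(1) = 12.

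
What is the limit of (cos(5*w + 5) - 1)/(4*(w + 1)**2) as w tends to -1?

-25/8

Direct substitution gives 0/0.
Apply L'Hôpital: lim (-5*sin(5*w + 5))/(8*w + 8), still 0/0.
After 2 applications of L'Hôpital's rule the quotient is (-25*cos(5*w + 5))/(8); substituting w = -1 gives -25/8.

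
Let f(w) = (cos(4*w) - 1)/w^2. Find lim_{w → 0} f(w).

-8

Direct substitution gives 0/0.
Apply L'Hôpital: lim (-4*sin(4*w))/(2*w), still 0/0.
After 2 applications of L'Hôpital's rule the quotient is (-16*cos(4*w))/(2); substituting w = 0 gives -8.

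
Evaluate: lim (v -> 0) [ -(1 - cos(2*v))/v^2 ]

Substitution gives 0/0.
Use (1 − cos u)/u² → 1/2 with u = 2v: the limit is 2²/(2·(-1)) = -2.

-2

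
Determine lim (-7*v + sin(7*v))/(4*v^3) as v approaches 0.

-343/24

Direct substitution gives 0/0.
Apply L'Hôpital: lim (7*cos(7*v) - 7)/(12*v^2), still 0/0.
Apply L'Hôpital: lim (-49*sin(7*v))/(24*v), still 0/0.
After 3 applications of L'Hôpital's rule the quotient is (-343*cos(7*v))/(24); substituting v = 0 gives -343/24.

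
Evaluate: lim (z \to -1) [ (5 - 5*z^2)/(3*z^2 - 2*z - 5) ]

Direct substitution gives 0/0, so factor. Both numerator and denominator have (z + 1) as a factor.
After cancelling, the expression reduces to (5 - 5*z)/(3*z - 5).
Substituting z = -1 gives -5/4.

-5/4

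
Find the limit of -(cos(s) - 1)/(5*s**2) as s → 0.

Direct substitution gives 0/0.
Apply L'Hôpital: lim (-sin(s))/(-10*s), still 0/0.
After 2 applications of L'Hôpital's rule the quotient is (-cos(s))/(-10); substituting s = 0 gives 1/10.

1/10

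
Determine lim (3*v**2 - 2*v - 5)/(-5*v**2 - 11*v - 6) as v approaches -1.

At v = -1 both the top and bottom vanish — a removable singularity. Factoring out (v + 1) from each leaves (3*v - 5)/(-5*v - 6), which at v = -1 equals 8.

8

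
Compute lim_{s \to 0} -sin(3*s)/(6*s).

-1/2

Substitution gives 0/0.
Write it as (3/(-6))·sin(3s)/(3s); since sin(u)/u → 1, the limit is -1/2.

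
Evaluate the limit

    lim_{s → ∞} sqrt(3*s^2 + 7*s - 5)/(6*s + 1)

√(3)/6

For large |s|, √(3*s^2 + 7*s - 5) ≈ √3·|s| and the denominator ≈ 6s.
Since s → +∞, |s| = s, giving √3/(6) = √(3)/6.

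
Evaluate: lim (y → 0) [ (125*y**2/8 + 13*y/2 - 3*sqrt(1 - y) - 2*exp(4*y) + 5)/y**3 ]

-1015/48

Substitution gives 0/0 (the numerator vanishes to order 3).
Expand each term to order y^3: the coefficient of y^3 in -2·e^(4y) is -64/3 and in -3·√(1 - y) is 3/16.
Lower-order terms cancel with the polynomial part, so the numerator is (-1015/48)·y^3 + o(y^3), and the limit is (-1015/48)/(1) = -1015/48.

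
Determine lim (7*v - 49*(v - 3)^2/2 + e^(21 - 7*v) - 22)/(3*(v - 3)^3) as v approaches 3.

Direct substitution gives 0/0.
Apply L'Hôpital: lim (-49*v - 7*e^(21 - 7*v) + 154)/(9*(v - 3)^2), still 0/0.
Apply L'Hôpital: lim (49*e^(21 - 7*v) - 49)/(18*v - 54), still 0/0.
After 3 applications of L'Hôpital's rule the quotient is (-343*e^(21 - 7*v))/(18); substituting v = 3 gives -343/18.

-343/18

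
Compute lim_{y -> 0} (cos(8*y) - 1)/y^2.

Direct substitution gives 0/0.
Apply L'Hôpital: lim (-8*sin(8*y))/(2*y), still 0/0.
After 2 applications of L'Hôpital's rule the quotient is (-64*cos(8*y))/(2); substituting y = 0 gives -32.

-32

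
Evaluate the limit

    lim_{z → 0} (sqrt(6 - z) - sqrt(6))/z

A 0/0 form; rationalise with √(6 - z) + √6. This collapses the numerator to -z, leaving -1/(√(6 - z) + √6) → -1/(2√6) = -√(6)/12.

-√(6)/12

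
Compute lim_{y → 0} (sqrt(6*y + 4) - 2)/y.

3/2

A 0/0 form; rationalise with √(4 + 6y) + √4. This collapses the numerator to 6y, leaving 6/(√(4 + 6y) + √4) → 6/(2√4) = 3/2.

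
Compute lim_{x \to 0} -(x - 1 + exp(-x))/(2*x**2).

-1/4

Direct substitution gives 0/0.
Apply L'Hôpital: lim (1 - e^(-x))/(-4*x), still 0/0.
After 2 applications of L'Hôpital's rule the quotient is (e^(-x))/(-4); substituting x = 0 gives -1/4.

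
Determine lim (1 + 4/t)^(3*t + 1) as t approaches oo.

e^(12)

The base → 1 and the exponent → ∞: a 1^∞ form.
Take logarithms: (3t + 1)·ln(1 + 4/t). Since ln(1+u) ~ u for small u, this behaves like (3t)·(4/t) → 12.
So the limit is e^(12).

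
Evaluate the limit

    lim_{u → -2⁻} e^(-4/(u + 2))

As u → -2⁻, -4/(u + 2) → +∞, so e^(-4/(u + 2)) → ∞.

∞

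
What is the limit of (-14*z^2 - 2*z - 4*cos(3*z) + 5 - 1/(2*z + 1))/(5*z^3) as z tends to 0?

8/5

Substitution gives 0/0 (the numerator vanishes to order 3).
Expand each term to order z^3: the coefficient of z^3 in -4·cos(3z) is 0 and in −1/(1 + 2z) is 8.
Lower-order terms cancel with the polynomial part, so the numerator is (8)·z^3 + o(z^3), and the limit is (8)/(5) = 8/5.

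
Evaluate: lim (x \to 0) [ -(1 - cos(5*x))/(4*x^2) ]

Substitution gives 0/0.
Use (1 − cos u)/u² → 1/2 with u = 5x: the limit is 5²/(2·(-4)) = -25/8.

-25/8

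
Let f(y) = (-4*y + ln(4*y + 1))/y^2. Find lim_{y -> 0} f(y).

Direct substitution gives 0/0.
Apply L'Hôpital: lim (-4 + 4/(4*y + 1))/(2*y), still 0/0.
After 2 applications of L'Hôpital's rule the quotient is (-16/(4*y + 1)^2)/(2); substituting y = 0 gives -8.

-8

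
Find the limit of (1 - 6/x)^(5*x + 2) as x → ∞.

Write it as [(1 - 6/x)^x]^(5) · (1 - 6/x)^(2). The bracketed term tends to e^(-6) and the second factor to 1, so the limit is e^(-30).

e^(-30)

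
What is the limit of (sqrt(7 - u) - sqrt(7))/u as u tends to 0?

-√(7)/14

Substitution gives 0/0. Multiply numerator and denominator by the conjugate √(7 - u) + √7.
The numerator becomes (7 - u) − 7 = -u, so the expression simplifies to -1/(√(7 - u) + √7).
Letting u → 0 gives -1/(2√7) = -√(7)/14.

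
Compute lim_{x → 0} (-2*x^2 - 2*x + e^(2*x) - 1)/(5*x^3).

4/15

Direct substitution gives 0/0.
Apply L'Hôpital: lim (-4*x + 2*e^(2*x) - 2)/(15*x^2), still 0/0.
Apply L'Hôpital: lim (4*e^(2*x) - 4)/(30*x), still 0/0.
After 3 applications of L'Hôpital's rule the quotient is (8*e^(2*x))/(30); substituting x = 0 gives 4/15.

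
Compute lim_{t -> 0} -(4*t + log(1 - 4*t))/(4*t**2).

2

Direct substitution gives 0/0.
Apply L'Hôpital: lim (4 - 4/(1 - 4*t))/(-8*t), still 0/0.
After 2 applications of L'Hôpital's rule the quotient is (-16/(1 - 4*t)^2)/(-8); substituting t = 0 gives 2.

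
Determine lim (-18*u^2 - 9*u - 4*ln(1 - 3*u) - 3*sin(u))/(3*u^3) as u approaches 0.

Substitution gives 0/0 (the numerator vanishes to order 3).
Expand each term to order u^3: the coefficient of u^3 in -4·ln(1 - 3u) is 36 and in -3·sin(u) is 1/2.
Lower-order terms cancel with the polynomial part, so the numerator is (73/2)·u^3 + o(u^3), and the limit is (73/2)/(3) = 73/6.

73/6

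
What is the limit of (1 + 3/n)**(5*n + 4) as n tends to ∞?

The base → 1 and the exponent → ∞: a 1^∞ form.
Take logarithms: (5n + 4)·ln(1 + 3/n). Since ln(1+u) ~ u for small u, this behaves like (5n)·(3/n) → 15.
So the limit is e^(15).

e^(15)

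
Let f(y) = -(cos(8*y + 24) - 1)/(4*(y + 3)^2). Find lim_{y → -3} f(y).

8

Direct substitution gives 0/0.
Apply L'Hôpital: lim (-8*sin(8*y + 24))/(-8*y - 24), still 0/0.
After 2 applications of L'Hôpital's rule the quotient is (-64*cos(8*y + 24))/(-8); substituting y = -3 gives 8.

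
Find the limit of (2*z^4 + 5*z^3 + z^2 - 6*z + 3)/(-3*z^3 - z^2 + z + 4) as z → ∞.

The numerator has higher degree (4 > 3); the quotient behaves like (2/(-3))·z^1 for large |z|.
As z → +∞ this diverges to -∞.

-∞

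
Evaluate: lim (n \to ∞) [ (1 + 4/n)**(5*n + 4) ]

e^(20)

Write it as [(1 + 4/n)^n]^(5) · (1 + 4/n)^(4). The bracketed term tends to e^(4) and the second factor to 1, so the limit is e^(20).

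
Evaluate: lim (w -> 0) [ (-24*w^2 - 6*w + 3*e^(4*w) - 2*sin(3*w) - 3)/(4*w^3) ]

41/4

Substitution gives 0/0 (the numerator vanishes to order 3).
Expand each term to order w^3: the coefficient of w^3 in -2·sin(3w) is 9 and in 3·e^(4w) is 32.
Lower-order terms cancel with the polynomial part, so the numerator is (41)·w^3 + o(w^3), and the limit is (41)/(4) = 41/4.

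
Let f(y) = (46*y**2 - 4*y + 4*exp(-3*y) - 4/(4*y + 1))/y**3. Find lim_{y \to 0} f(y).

238

Substitution gives 0/0 (the numerator vanishes to order 3).
Expand each term to order y^3: the coefficient of y^3 in 4·e^(-3y) is -18 and in -4·1/(1 + 4y) is 256.
Lower-order terms cancel with the polynomial part, so the numerator is (238)·y^3 + o(y^3), and the limit is (238)/(1) = 238.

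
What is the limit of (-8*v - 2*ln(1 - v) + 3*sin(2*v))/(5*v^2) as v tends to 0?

Substitution gives 0/0 (the numerator vanishes to order 2).
Expand each term to order v^2: the coefficient of v^2 in 3·sin(2v) is 0 and in -2·ln(1 - v) is 1.
Lower-order terms cancel with the polynomial part, so the numerator is (1)·v^2 + o(v^2), and the limit is (1)/(5) = 1/5.

1/5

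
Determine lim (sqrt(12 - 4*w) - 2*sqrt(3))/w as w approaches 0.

-√(3)/3

Substitution gives 0/0. Multiply numerator and denominator by the conjugate √(12 - 4w) + √12.
The numerator becomes (12 - 4w) − 12 = -4w, so the expression simplifies to -4/(√(12 - 4w) + √12).
Letting w → 0 gives -4/(2√12) = -√(3)/3.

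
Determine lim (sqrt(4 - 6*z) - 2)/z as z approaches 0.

-3/2

Substitution gives 0/0. Multiply numerator and denominator by the conjugate √(4 - 6z) + √4.
The numerator becomes (4 - 6z) − 4 = -6z, so the expression simplifies to -6/(√(4 - 6z) + √4).
Letting z → 0 gives -6/(2√4) = -3/2.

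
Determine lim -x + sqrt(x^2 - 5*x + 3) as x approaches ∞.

-5/2

An ∞ − ∞ form. Rationalising with the conjugate, the difference becomes (-5x + 3) / (√(x^2 - 5*x + 3) + x).
For large x the denominator behaves like 2·x, so the quotient tends to -5/2 = -5/2.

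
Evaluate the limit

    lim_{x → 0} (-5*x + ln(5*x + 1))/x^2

-25/2

Direct substitution gives 0/0.
Apply L'Hôpital: lim (-5 + 5/(5*x + 1))/(2*x), still 0/0.
After 2 applications of L'Hôpital's rule the quotient is (-25/(5*x + 1)^2)/(2); substituting x = 0 gives -25/2.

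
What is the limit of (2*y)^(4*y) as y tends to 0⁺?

1

Base → 0⁺ and exponent → 0⁺: a 0^0 form.
Take logs: 4y·ln(2y). This is 0·(−∞); rewriting as ln(2y)/(1/(4y)) and applying L'Hôpital gives 0.
Hence the limit is e^0 = 1.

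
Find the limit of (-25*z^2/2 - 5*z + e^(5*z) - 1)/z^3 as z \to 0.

125/6

Direct substitution gives 0/0.
Apply L'Hôpital: lim (-25*z + 5*e^(5*z) - 5)/(3*z^2), still 0/0.
Apply L'Hôpital: lim (25*e^(5*z) - 25)/(6*z), still 0/0.
After 3 applications of L'Hôpital's rule the quotient is (125*e^(5*z))/(6); substituting z = 0 gives 125/6.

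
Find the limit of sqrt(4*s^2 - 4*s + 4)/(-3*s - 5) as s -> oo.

-2/3

For large |s|, √(4*s^2 - 4*s + 4) ≈ √4·|s| and the denominator ≈ -3s.
Since s → +∞, |s| = s, giving √4/(-3) = -2/3.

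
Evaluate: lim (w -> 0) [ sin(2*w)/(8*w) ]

Substitution gives 0/0.
Write it as (2/8)·sin(2w)/(2w); since sin(u)/u → 1, the limit is 1/4.

1/4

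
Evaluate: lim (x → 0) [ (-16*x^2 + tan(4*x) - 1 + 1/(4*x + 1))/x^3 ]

-128/3

Substitution gives 0/0; apply L'Hôpital's rule 3 times.
After differentiating numerator and denominator 3 times the quotient is (384*tan(4*x)^2/cos(4*x)^2 + 128/cos(4*x)^2 - 384/(4*x + 1)^4)/(6); at x = 0 this is -128/3.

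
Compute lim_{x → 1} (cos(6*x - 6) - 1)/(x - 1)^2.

Direct substitution gives 0/0.
Apply L'Hôpital: lim (-6*sin(6*x - 6))/(2*x - 2), still 0/0.
After 2 applications of L'Hôpital's rule the quotient is (-36*cos(6*x - 6))/(2); substituting x = 1 gives -18.

-18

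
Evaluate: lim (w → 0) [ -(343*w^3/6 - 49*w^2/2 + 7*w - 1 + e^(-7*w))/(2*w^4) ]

-2401/48

Direct substitution gives 0/0.
Apply L'Hôpital: lim (343*w^2/2 - 49*w + 7 - 7*e^(-7*w))/(-8*w^3), still 0/0.
Apply L'Hôpital: lim (343*w - 49 + 49*e^(-7*w))/(-24*w^2), still 0/0.
Apply L'Hôpital: lim (343 - 343*e^(-7*w))/(-48*w), still 0/0.
After 4 applications of L'Hôpital's rule the quotient is (2401*e^(-7*w))/(-48); substituting w = 0 gives -2401/48.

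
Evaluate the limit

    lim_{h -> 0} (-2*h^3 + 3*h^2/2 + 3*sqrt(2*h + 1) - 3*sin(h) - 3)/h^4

-15/8

Substitution gives 0/0; apply L'Hôpital's rule 4 times.
After differentiating numerator and denominator 4 times the quotient is (-3*sin(h) - 45/(2*h + 1)^(7/2))/(24); at h = 0 this is -15/8.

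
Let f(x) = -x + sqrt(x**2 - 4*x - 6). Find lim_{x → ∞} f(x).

An ∞ − ∞ form. Rationalising with the conjugate, the difference becomes (-4x - 6) / (√(x^2 - 4*x - 6) + x).
For large x the denominator behaves like 2·x, so the quotient tends to -4/2 = -2.

-2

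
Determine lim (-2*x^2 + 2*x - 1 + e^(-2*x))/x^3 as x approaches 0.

Direct substitution gives 0/0.
Apply L'Hôpital: lim (-4*x + 2 - 2*e^(-2*x))/(3*x^2), still 0/0.
Apply L'Hôpital: lim (-4 + 4*e^(-2*x))/(6*x), still 0/0.
After 3 applications of L'Hôpital's rule the quotient is (-8*e^(-2*x))/(6); substituting x = 0 gives -4/3.

-4/3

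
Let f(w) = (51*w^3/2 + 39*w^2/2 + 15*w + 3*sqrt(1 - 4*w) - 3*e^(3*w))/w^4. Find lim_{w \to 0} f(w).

-321/8

Substitution gives 0/0 (the numerator vanishes to order 4).
Expand each term to order w^4: the coefficient of w^4 in 3·√(1 - 4w) is -30 and in -3·e^(3w) is -81/8.
Lower-order terms cancel with the polynomial part, so the numerator is (-321/8)·w^4 + o(w^4), and the limit is (-321/8)/(1) = -321/8.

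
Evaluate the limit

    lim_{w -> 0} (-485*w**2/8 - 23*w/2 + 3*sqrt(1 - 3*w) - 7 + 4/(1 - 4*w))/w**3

Substitution gives 0/0; apply L'Hôpital's rule 3 times.
After differentiating numerator and denominator 3 times the quotient is (1536/(4*w - 1)^4 - 243/(8*(1 - 3*w)^(5/2)))/(6); at w = 0 this is 4015/16.

4015/16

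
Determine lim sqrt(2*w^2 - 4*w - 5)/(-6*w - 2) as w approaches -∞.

√(2)/6

For large |w|, √(2*w^2 - 4*w - 5) ≈ √2·|w| and the denominator ≈ -6w.
Since w → −∞, |w| = −w, giving −√2/(-6) = √(2)/6.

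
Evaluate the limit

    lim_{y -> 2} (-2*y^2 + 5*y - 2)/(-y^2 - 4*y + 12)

3/8

Since y = 2 makes numerator and denominator zero, (y - 2) divides both.
Cancelling it gives (1 - 2*y)/(-y - 6); now plug in y = 2 to get 3/8.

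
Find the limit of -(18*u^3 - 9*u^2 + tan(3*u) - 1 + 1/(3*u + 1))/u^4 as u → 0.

-81

Substitution gives 0/0 (the numerator vanishes to order 4).
Expand each term to order u^4: the coefficient of u^4 in 1/(1 + 3u) is 81 and in tan(3u) is 0.
Lower-order terms cancel with the polynomial part, so the numerator is (81)·u^4 + o(u^4), and the limit is (81)/(-1) = -81.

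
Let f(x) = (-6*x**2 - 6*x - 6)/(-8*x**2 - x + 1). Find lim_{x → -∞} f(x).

Numerator and denominator both have degree 2.
Dividing every term by x^2, all lower-order terms vanish and the limit is the ratio of leading coefficients, -6/(-8) = 3/4.

3/4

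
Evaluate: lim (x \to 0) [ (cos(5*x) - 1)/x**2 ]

Direct substitution gives 0/0.
Apply L'Hôpital: lim (-5*sin(5*x))/(2*x), still 0/0.
After 2 applications of L'Hôpital's rule the quotient is (-25*cos(5*x))/(2); substituting x = 0 gives -25/2.

-25/2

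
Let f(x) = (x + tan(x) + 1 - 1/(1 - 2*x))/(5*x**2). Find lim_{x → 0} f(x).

-4/5

Substitution gives 0/0; apply L'Hôpital's rule 2 times.
After differentiating numerator and denominator 2 times the quotient is (2*tan(x)/cos(x)^2 + 8/(2*x - 1)^3)/(10); at x = 0 this is -4/5.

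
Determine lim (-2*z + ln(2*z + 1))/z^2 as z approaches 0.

-2

Direct substitution gives 0/0.
Apply L'Hôpital: lim (-2 + 2/(2*z + 1))/(2*z), still 0/0.
After 2 applications of L'Hôpital's rule the quotient is (-4/(2*z + 1)^2)/(2); substituting z = 0 gives -2.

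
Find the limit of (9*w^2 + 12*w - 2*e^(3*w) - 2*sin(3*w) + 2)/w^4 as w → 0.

Substitution gives 0/0; apply L'Hôpital's rule 4 times.
After differentiating numerator and denominator 4 times the quotient is (-162*e^(3*w) - 162*sin(3*w))/(24); at w = 0 this is -27/4.

-27/4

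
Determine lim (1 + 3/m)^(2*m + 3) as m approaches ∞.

e^(6)

Let L be the limit and take ln: ln L = lim (2m + 3)·ln(1 + 3/m) = lim (2m + 3)·(3/m + O(1/m²)) = 6.
Hence L = e^(6).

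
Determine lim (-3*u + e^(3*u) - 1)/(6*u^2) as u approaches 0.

Direct substitution gives 0/0.
Apply L'Hôpital: lim (3*e^(3*u) - 3)/(12*u), still 0/0.
After 2 applications of L'Hôpital's rule the quotient is (9*e^(3*u))/(12); substituting u = 0 gives 3/4.

3/4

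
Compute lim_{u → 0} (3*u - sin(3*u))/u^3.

Direct substitution gives 0/0.
Apply L'Hôpital: lim (3 - 3*cos(3*u))/(3*u^2), still 0/0.
Apply L'Hôpital: lim (9*sin(3*u))/(6*u), still 0/0.
After 3 applications of L'Hôpital's rule the quotient is (27*cos(3*u))/(6); substituting u = 0 gives 9/2.

9/2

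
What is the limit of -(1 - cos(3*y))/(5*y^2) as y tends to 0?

Substitution gives 0/0.
Use (1 − cos u)/u² → 1/2 with u = 3y: the limit is 3²/(2·(-5)) = -9/10.

-9/10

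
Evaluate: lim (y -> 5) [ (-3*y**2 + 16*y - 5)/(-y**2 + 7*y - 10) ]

14/3

Direct substitution gives 0/0, so factor. Both numerator and denominator have (y - 5) as a factor.
After cancelling, the expression reduces to (1 - 3*y)/(2 - y).
Substituting y = 5 gives 14/3.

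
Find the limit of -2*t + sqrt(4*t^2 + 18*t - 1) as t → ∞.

This has the form ∞ − ∞. Multiply and divide by the conjugate √(4*t^2 + 18*t - 1) + 2t.
That gives (18t - 1) / (√(4*t^2 + 18*t - 1) + 2t).
Divide numerator and denominator by t: the limit is 18/(2·2) = 9/2.

9/2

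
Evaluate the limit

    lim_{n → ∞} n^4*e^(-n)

Write as n^4/e^{1n}, an ∞/∞ form.
Exponential growth dominates any polynomial, so repeated L'Hôpital (or the standard result) gives 0.

0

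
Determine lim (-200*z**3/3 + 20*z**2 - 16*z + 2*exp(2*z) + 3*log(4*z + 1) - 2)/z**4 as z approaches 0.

-572/3

Substitution gives 0/0; apply L'Hôpital's rule 4 times.
After differentiating numerator and denominator 4 times the quotient is (32*e^(2*z) - 4608/(4*z + 1)^4)/(24); at z = 0 this is -572/3.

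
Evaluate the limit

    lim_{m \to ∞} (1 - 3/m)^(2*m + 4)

e^(-6)

Let L be the limit and take ln: ln L = lim (2m + 4)·ln(1 - 3/m) = lim (2m + 4)·(-3/m + O(1/m²)) = -6.
Hence L = e^(-6).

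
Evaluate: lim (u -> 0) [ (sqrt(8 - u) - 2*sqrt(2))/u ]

-√(2)/8

Substitution gives 0/0. Multiply numerator and denominator by the conjugate √(8 - u) + √8.
The numerator becomes (8 - u) − 8 = -u, so the expression simplifies to -1/(√(8 - u) + √8).
Letting u → 0 gives -1/(2√8) = -√(2)/8.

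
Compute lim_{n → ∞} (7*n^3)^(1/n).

1

Base → ∞ and exponent → 0: an ∞^0 form.
Take logs: (1/n)·ln(7·n^3) = (ln 7 + 3·ln n)/n → 0.
So the limit is e^0 = 1.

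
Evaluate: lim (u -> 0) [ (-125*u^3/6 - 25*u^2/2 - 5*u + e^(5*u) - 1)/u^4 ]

625/24

Direct substitution gives 0/0.
Apply L'Hôpital: lim (-125*u^2/2 - 25*u + 5*e^(5*u) - 5)/(4*u^3), still 0/0.
Apply L'Hôpital: lim (-125*u + 25*e^(5*u) - 25)/(12*u^2), still 0/0.
Apply L'Hôpital: lim (125*e^(5*u) - 125)/(24*u), still 0/0.
After 4 applications of L'Hôpital's rule the quotient is (625*e^(5*u))/(24); substituting u = 0 gives 625/24.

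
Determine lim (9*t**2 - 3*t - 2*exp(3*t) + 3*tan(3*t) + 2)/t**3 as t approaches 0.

18

Substitution gives 0/0; apply L'Hôpital's rule 3 times.
After differentiating numerator and denominator 3 times the quotient is (-54*e^(3*t) + 486*tan(3*t)^4 + 648*tan(3*t)^2 + 162)/(6); at t = 0 this is 18.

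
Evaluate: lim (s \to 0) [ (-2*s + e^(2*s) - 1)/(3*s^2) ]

2/3

Direct substitution gives 0/0.
Apply L'Hôpital: lim (2*e^(2*s) - 2)/(6*s), still 0/0.
After 2 applications of L'Hôpital's rule the quotient is (4*e^(2*s))/(6); substituting s = 0 gives 2/3.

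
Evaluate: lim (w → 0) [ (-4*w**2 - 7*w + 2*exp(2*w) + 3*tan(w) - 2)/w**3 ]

Substitution gives 0/0 (the numerator vanishes to order 3).
Expand each term to order w^3: the coefficient of w^3 in 3·tan(w) is 1 and in 2·e^(2w) is 8/3.
Lower-order terms cancel with the polynomial part, so the numerator is (11/3)·w^3 + o(w^3), and the limit is (11/3)/(1) = 11/3.

11/3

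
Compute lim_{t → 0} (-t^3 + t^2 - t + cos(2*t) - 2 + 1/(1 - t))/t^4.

Substitution gives 0/0 (the numerator vanishes to order 4).
Expand each term to order t^4: the coefficient of t^4 in cos(2t) is 2/3 and in 1/(1 - t) is 1.
Lower-order terms cancel with the polynomial part, so the numerator is (5/3)·t^4 + o(t^4), and the limit is (5/3)/(1) = 5/3.

5/3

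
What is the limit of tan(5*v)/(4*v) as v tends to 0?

5/4

Substitution gives 0/0.
Since tan(u)/u → 1 as u → 0, tan(5v)/(5v) → 1 and the limit is 5/4.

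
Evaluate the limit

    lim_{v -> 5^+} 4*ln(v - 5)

-∞

As v → 5⁺, v - 5 → 0⁺ and ln(v - 5) → −∞.
Multiplying by 4 gives -∞.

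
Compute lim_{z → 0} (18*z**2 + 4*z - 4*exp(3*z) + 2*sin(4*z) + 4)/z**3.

Substitution gives 0/0; apply L'Hôpital's rule 3 times.
After differentiating numerator and denominator 3 times the quotient is (-108*e^(3*z) - 128*cos(4*z))/(6); at z = 0 this is -118/3.

-118/3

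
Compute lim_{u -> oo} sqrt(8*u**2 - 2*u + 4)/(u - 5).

For large |u|, √(8*u^2 - 2*u + 4) ≈ √8·|u| and the denominator ≈ u.
Since u → +∞, |u| = u, giving √8/(1) = 2*√(2).

2*√(2)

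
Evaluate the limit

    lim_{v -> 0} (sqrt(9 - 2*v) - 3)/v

Substitution gives 0/0. Multiply numerator and denominator by the conjugate √(9 - 2v) + √9.
The numerator becomes (9 - 2v) − 9 = -2v, so the expression simplifies to -2/(√(9 - 2v) + √9).
Letting v → 0 gives -2/(2√9) = -1/3.

-1/3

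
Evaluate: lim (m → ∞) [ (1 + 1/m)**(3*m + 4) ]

e^(3)

Write it as [(1 + 1/m)^m]^(3) · (1 + 1/m)^(4). The bracketed term tends to e^(1) and the second factor to 1, so the limit is e^(3).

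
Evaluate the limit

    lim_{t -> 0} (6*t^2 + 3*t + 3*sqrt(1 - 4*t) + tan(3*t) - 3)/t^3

-3

Substitution gives 0/0 (the numerator vanishes to order 3).
Expand each term to order t^3: the coefficient of t^3 in 3·√(1 - 4t) is -12 and in tan(3t) is 9.
Lower-order terms cancel with the polynomial part, so the numerator is (-3)·t^3 + o(t^3), and the limit is (-3)/(1) = -3.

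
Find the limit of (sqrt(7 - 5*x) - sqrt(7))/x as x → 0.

A 0/0 form; rationalise with √(7 - 5x) + √7. This collapses the numerator to -5x, leaving -5/(√(7 - 5x) + √7) → -5/(2√7) = -5*√(7)/14.

-5*√(7)/14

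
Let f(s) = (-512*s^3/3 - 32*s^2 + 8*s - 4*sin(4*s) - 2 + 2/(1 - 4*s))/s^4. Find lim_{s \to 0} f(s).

512

Substitution gives 0/0; apply L'Hôpital's rule 4 times.
After differentiating numerator and denominator 4 times the quotient is (-1024*sin(4*s) - 12288/(4*s - 1)^5)/(24); at s = 0 this is 512.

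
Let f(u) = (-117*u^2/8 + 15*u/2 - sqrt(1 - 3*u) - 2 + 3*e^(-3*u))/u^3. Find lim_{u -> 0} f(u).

-189/16

Substitution gives 0/0; apply L'Hôpital's rule 3 times.
After differentiating numerator and denominator 3 times the quotient is (-81*e^(-3*u) + 81/(8*(1 - 3*u)^(5/2)))/(6); at u = 0 this is -189/16.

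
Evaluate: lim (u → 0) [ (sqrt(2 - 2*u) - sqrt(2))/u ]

A 0/0 form; rationalise with √(2 - 2u) + √2. This collapses the numerator to -2u, leaving -2/(√(2 - 2u) + √2) → -2/(2√2) = -√(2)/2.

-√(2)/2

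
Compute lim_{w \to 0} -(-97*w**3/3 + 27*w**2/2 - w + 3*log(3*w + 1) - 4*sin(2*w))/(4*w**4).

243/16

Substitution gives 0/0 (the numerator vanishes to order 4).
Expand each term to order w^4: the coefficient of w^4 in -4·sin(2w) is 0 and in 3·ln(1 + 3w) is -243/4.
Lower-order terms cancel with the polynomial part, so the numerator is (-243/4)·w^4 + o(w^4), and the limit is (-243/4)/(-4) = 243/16.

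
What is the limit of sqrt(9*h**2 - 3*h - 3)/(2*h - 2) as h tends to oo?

For large |h|, √(9*h^2 - 3*h - 3) ≈ √9·|h| and the denominator ≈ 2h.
Since h → +∞, |h| = h, giving √9/(2) = 3/2.

3/2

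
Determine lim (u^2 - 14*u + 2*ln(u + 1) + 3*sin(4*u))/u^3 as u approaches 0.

Substitution gives 0/0; apply L'Hôpital's rule 3 times.
After differentiating numerator and denominator 3 times the quotient is (-192*cos(4*u) + 4/(u + 1)^3)/(6); at u = 0 this is -94/3.

-94/3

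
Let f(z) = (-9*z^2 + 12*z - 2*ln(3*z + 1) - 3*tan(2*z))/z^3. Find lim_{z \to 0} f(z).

Substitution gives 0/0; apply L'Hôpital's rule 3 times.
After differentiating numerator and denominator 3 times the quotient is (-96*tan(2*z)^2/cos(2*z)^2 - 48/cos(2*z)^4 - 108/(3*z + 1)^3)/(6); at z = 0 this is -26.

-26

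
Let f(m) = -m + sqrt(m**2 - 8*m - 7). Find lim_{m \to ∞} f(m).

This has the form ∞ − ∞. Multiply and divide by the conjugate √(m^2 - 8*m - 7) + m.
That gives (-8m - 7) / (√(m^2 - 8*m - 7) + m).
Divide numerator and denominator by m: the limit is -8/(2·1) = -4.

-4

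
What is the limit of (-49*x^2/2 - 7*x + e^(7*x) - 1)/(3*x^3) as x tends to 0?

343/18

Direct substitution gives 0/0.
Apply L'Hôpital: lim (-49*x + 7*e^(7*x) - 7)/(9*x^2), still 0/0.
Apply L'Hôpital: lim (49*e^(7*x) - 49)/(18*x), still 0/0.
After 3 applications of L'Hôpital's rule the quotient is (343*e^(7*x))/(18); substituting x = 0 gives 343/18.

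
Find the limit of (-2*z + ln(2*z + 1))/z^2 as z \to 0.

Direct substitution gives 0/0.
Apply L'Hôpital: lim (-2 + 2/(2*z + 1))/(2*z), still 0/0.
After 2 applications of L'Hôpital's rule the quotient is (-4/(2*z + 1)^2)/(2); substituting z = 0 gives -2.

-2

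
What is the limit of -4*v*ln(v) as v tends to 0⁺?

This is a 0·(−∞) form. Rewrite as -4·ln(v) / v^(−1) and apply L'Hôpital:
the derivative quotient is -4·(1/v) / (−1·v^(−2)) = (4/1)·v^1 → 0.

0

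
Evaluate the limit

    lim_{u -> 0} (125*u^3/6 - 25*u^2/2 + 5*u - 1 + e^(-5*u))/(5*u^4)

Direct substitution gives 0/0.
Apply L'Hôpital: lim (125*u^2/2 - 25*u + 5 - 5*e^(-5*u))/(20*u^3), still 0/0.
Apply L'Hôpital: lim (125*u - 25 + 25*e^(-5*u))/(60*u^2), still 0/0.
Apply L'Hôpital: lim (125 - 125*e^(-5*u))/(120*u), still 0/0.
After 4 applications of L'Hôpital's rule the quotient is (625*e^(-5*u))/(120); substituting u = 0 gives 125/24.

125/24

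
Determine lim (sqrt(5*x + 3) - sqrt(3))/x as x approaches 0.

A 0/0 form; rationalise with √(3 + 5x) + √3. This collapses the numerator to 5x, leaving 5/(√(3 + 5x) + √3) → 5/(2√3) = 5*√(3)/6.

5*√(3)/6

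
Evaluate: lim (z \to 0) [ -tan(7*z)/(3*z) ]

-7/3

Substitution gives 0/0.
Since tan(u)/u → 1 as u → 0, tan(7z)/(7z) → 1 and the limit is 7/(-3) = -7/3.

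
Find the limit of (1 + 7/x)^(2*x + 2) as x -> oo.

e^(14)

The base → 1 and the exponent → ∞: a 1^∞ form.
Take logarithms: (2x + 2)·ln(1 + 7/x). Since ln(1+u) ~ u for small u, this behaves like (2x)·(7/x) → 14.
So the limit is e^(14).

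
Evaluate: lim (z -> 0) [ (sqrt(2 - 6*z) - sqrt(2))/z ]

-3*√(2)/2

A 0/0 form; rationalise with √(2 - 6z) + √2. This collapses the numerator to -6z, leaving -6/(√(2 - 6z) + √2) → -6/(2√2) = -3*√(2)/2.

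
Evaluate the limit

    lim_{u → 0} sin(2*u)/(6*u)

Substitution gives 0/0.
Write it as (2/6)·sin(2u)/(2u); since sin(θ)/θ → 1, the limit is 1/3.

1/3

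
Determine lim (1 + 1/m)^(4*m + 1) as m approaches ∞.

e^(4)

Let L be the limit and take ln: ln L = lim (4m + 1)·ln(1 + 1/m) = lim (4m + 1)·(1/m + O(1/m²)) = 4.
Hence L = e^(4).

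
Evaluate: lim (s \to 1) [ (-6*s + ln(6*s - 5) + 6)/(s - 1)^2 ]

-18

Direct substitution gives 0/0.
Apply L'Hôpital: lim (-6 + 6/(6*s - 5))/(2*s - 2), still 0/0.
After 2 applications of L'Hôpital's rule the quotient is (-36/(6*s - 5)^2)/(2); substituting s = 1 gives -18.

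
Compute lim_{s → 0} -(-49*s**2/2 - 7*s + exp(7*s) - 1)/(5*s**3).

Direct substitution gives 0/0.
Apply L'Hôpital: lim (-49*s + 7*e^(7*s) - 7)/(-15*s^2), still 0/0.
Apply L'Hôpital: lim (49*e^(7*s) - 49)/(-30*s), still 0/0.
After 3 applications of L'Hôpital's rule the quotient is (343*e^(7*s))/(-30); substituting s = 0 gives -343/30.

-343/30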